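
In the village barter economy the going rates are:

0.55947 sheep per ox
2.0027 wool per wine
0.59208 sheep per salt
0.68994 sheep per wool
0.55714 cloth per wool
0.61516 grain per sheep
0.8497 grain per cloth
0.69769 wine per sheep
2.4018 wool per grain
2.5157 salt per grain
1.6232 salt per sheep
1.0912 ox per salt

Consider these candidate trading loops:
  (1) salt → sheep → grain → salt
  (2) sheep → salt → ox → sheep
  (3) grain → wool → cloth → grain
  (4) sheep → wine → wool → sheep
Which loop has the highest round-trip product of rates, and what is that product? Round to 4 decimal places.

1.1370

(1) 0.59208 × 0.61516 × 2.5157 = 0.91628
(2) 1.6232 × 1.0912 × 0.55947 = 0.99095
(3) 2.4018 × 0.55714 × 0.8497 = 1.13702
(4) 0.69769 × 2.0027 × 0.68994 = 0.96403
Highest is cycle (3) at 1.1370 (>1, arbitrage).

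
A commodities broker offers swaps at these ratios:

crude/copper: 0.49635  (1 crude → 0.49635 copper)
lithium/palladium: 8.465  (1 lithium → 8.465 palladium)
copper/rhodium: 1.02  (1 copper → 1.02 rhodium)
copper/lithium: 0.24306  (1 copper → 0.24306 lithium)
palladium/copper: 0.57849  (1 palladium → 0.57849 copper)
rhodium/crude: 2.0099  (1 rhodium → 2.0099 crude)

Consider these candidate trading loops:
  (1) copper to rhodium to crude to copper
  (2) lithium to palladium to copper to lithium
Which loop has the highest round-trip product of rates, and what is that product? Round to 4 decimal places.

(1) 1.02 × 2.0099 × 0.49635 = 1.01757
(2) 8.465 × 0.57849 × 0.24306 = 1.19024
Highest is cycle (2) at 1.1902 (>1, arbitrage).

1.1902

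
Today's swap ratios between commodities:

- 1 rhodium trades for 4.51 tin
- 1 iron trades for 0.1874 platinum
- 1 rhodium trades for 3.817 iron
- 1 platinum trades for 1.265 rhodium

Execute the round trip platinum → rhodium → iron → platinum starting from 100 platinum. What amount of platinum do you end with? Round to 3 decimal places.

90.486

100 platinum × 1.265 = 126.5 rhodium
126.5 rhodium × 3.817 = 482.8505 iron
482.8505 iron × 0.1874 = 90.4861837 platinum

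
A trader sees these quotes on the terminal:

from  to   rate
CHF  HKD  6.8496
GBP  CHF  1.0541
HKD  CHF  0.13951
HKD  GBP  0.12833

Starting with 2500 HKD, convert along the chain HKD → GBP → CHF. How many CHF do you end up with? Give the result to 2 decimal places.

2500 HKD × 0.12833 = 320.825 GBP
320.825 GBP × 1.0541 = 338.1816325 CHF

338.18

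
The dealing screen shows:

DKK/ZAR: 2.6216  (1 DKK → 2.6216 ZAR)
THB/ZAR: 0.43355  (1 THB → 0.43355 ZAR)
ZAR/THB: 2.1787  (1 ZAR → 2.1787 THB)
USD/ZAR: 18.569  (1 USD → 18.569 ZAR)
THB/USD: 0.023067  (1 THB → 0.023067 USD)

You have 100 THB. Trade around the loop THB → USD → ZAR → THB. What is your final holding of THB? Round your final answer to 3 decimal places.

93.321

100 THB × 0.023067 = 2.3067 USD
2.3067 USD × 18.569 = 42.8331123 ZAR
42.8331123 ZAR × 2.1787 = 93.32050176801 THB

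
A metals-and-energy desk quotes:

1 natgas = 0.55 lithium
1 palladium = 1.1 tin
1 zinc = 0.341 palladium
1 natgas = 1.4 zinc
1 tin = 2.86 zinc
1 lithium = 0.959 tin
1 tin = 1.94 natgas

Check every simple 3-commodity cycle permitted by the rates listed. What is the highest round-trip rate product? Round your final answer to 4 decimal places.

1.0728

tin→zinc→palladium→tin: 2.86 × 0.341 × 1.1 = 1.07279
natgas→lithium→tin→natgas: 0.55 × 0.959 × 1.94 = 1.02325
Maximum is tin→zinc→palladium→tin at 1.0728; arbitrage exists.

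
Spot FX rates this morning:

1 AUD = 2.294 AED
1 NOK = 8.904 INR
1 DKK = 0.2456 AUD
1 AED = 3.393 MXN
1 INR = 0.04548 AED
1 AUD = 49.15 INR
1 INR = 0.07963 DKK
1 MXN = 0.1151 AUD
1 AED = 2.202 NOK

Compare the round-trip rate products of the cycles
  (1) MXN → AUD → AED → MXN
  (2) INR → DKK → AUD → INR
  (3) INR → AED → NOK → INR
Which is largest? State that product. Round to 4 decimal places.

(1) 0.1151 × 2.294 × 3.393 = 0.89589
(2) 0.07963 × 0.2456 × 49.15 = 0.96123
(3) 0.04548 × 2.202 × 8.904 = 0.89171
Highest is cycle (2) at 0.9612 (≤1, no arbitrage).

0.9612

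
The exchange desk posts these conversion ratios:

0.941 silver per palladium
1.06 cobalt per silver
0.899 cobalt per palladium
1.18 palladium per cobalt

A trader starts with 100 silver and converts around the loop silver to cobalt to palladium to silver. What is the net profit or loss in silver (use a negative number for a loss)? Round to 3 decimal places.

17.700

100 silver × 1.06 = 106 cobalt
106 cobalt × 1.18 = 125.08 palladium
125.08 palladium × 0.941 = 117.70028 silver
Net change: 117.70028 − 100 = 17.70028 silver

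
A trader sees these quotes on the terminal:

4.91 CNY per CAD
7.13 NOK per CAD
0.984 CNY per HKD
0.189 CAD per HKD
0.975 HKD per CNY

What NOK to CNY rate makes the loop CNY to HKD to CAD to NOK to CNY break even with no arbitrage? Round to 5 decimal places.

0.76110

Known legs of the cycle: 0.975 × 0.189 × 7.13 = 1.31388075
For no arbitrage the full-cycle product must be 1, so the missing rate is 1 / 1.31388075 ≈ 0.7611041.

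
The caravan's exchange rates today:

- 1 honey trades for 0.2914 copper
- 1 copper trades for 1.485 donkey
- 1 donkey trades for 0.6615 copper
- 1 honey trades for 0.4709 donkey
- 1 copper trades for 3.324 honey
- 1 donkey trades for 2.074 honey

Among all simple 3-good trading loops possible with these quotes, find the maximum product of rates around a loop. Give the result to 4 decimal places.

copper→honey→donkey→copper: 3.324 × 0.4709 × 0.6615 = 1.03543
copper→donkey→honey→copper: 1.485 × 2.074 × 0.2914 = 0.89748
Maximum is copper→honey→donkey→copper at 1.0354; arbitrage exists.

1.0354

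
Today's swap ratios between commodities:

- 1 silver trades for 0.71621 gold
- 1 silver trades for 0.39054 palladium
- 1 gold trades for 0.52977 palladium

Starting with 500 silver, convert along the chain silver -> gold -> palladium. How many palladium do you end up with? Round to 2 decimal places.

189.71

500 silver × 0.71621 = 358.105 gold
358.105 gold × 0.52977 = 189.71328585 palladium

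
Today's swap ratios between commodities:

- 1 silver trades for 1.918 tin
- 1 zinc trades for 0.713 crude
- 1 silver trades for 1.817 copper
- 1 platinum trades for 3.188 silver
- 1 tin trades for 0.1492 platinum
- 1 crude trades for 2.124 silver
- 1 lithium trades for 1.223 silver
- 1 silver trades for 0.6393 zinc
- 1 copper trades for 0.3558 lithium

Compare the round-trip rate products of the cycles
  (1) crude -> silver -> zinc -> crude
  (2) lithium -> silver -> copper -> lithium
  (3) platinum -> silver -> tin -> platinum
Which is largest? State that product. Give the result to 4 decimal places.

(1) 2.124 × 0.6393 × 0.713 = 0.96816
(2) 1.223 × 1.817 × 0.3558 = 0.79066
(3) 3.188 × 1.918 × 0.1492 = 0.91230
Highest is cycle (1) at 0.9682 (≤1, no arbitrage).

0.9682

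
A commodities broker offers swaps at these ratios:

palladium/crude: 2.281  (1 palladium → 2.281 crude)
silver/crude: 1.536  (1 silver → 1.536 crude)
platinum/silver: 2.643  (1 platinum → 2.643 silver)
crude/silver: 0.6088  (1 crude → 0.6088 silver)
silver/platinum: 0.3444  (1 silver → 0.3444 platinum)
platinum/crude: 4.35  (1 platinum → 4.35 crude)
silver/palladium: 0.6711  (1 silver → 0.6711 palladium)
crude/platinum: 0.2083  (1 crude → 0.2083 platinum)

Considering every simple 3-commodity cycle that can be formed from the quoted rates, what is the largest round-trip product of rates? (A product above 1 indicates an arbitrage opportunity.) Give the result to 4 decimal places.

palladium→crude→silver→palladium: 2.281 × 0.6088 × 0.6711 = 0.93194
crude→silver→platinum→crude: 0.6088 × 0.3444 × 4.35 = 0.91207
crude→platinum→silver→crude: 0.2083 × 2.643 × 1.536 = 0.84562
Maximum is palladium→crude→silver→palladium at 0.9319; no arbitrage — every cycle loses value.

0.9319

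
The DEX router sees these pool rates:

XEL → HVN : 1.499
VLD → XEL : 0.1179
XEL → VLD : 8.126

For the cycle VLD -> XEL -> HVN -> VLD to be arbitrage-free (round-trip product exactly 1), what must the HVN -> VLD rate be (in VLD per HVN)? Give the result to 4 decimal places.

5.6583

Known legs of the cycle: 0.1179 × 1.499 = 0.1767321
For no arbitrage the full-cycle product must be 1, so the missing rate is 1 / 0.1767321 ≈ 5.658282.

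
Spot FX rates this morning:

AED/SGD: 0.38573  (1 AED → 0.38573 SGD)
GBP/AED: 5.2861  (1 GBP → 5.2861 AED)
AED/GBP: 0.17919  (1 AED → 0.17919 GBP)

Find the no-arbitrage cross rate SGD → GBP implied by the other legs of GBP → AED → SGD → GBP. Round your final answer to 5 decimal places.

Known legs of the cycle: 5.2861 × 0.38573 = 2.039007353
For no arbitrage the full-cycle product must be 1, so the missing rate is 1 / 2.039007353 ≈ 0.4904347.

0.49043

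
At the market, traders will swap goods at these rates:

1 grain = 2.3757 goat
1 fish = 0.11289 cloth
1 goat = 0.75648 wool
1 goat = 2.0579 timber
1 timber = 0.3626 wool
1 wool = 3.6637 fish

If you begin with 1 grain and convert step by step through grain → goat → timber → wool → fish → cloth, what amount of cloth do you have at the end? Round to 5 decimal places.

0.73319

1 grain × 2.3757 = 2.3757 goat
2.3757 goat × 2.0579 = 4.88895303 timber
4.88895303 timber × 0.3626 = 1.772734368678 wool
1.772734368678 wool × 3.6637 = 6.4947669065255886 fish
6.4947669065255886 fish × 0.11289 = 0.733194236077673697054 cloth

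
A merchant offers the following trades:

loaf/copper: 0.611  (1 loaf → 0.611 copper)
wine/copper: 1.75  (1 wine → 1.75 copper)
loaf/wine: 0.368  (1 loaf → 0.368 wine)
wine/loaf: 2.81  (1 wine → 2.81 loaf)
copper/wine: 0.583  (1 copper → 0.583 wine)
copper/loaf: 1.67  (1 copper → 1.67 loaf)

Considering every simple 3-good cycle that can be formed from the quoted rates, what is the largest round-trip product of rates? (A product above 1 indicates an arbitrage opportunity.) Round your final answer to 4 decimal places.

1.0755

wine→copper→loaf→wine: 1.75 × 1.67 × 0.368 = 1.07548
wine→loaf→copper→wine: 2.81 × 0.611 × 0.583 = 1.00096
Maximum is wine→copper→loaf→wine at 1.0755; arbitrage exists.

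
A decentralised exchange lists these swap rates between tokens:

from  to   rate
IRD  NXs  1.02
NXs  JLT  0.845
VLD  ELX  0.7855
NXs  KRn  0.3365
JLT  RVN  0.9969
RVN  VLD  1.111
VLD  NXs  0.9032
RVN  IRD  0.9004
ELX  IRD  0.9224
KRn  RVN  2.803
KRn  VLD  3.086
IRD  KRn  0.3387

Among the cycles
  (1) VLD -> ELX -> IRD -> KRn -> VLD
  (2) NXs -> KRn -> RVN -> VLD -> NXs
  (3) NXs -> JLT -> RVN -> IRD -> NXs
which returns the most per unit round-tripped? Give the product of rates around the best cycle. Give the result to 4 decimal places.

(1) 0.7855 × 0.9224 × 0.3387 × 3.086 = 0.75732
(2) 0.3365 × 2.803 × 1.111 × 0.9032 = 0.94647
(3) 0.845 × 0.9969 × 0.9004 × 1.02 = 0.77365
Highest is cycle (2) at 0.9465 (≤1, no arbitrage).

0.9465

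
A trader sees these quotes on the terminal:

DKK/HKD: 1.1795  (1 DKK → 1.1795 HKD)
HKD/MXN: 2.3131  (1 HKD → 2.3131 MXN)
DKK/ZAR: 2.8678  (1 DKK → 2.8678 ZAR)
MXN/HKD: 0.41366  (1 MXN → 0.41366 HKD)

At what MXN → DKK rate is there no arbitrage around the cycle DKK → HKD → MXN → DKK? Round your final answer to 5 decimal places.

0.36653

Known legs of the cycle: 1.1795 × 2.3131 = 2.72830145
For no arbitrage the full-cycle product must be 1, so the missing rate is 1 / 2.72830145 ≈ 0.3665284.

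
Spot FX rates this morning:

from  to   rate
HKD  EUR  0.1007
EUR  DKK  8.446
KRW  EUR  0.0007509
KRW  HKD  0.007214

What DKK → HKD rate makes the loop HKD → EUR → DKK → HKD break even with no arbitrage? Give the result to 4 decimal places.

Known legs of the cycle: 0.1007 × 8.446 = 0.8505122
For no arbitrage the full-cycle product must be 1, so the missing rate is 1 / 0.8505122 ≈ 1.175762.

1.1758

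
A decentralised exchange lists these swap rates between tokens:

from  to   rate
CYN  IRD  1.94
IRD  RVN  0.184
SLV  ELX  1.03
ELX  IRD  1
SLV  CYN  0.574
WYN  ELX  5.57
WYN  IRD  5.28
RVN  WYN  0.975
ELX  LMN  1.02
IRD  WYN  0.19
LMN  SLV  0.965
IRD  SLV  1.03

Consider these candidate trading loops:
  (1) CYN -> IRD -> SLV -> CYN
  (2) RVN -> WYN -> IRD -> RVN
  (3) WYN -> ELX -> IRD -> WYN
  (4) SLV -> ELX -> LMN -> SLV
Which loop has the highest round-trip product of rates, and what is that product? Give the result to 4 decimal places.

(1) 1.94 × 1.03 × 0.574 = 1.14697
(2) 0.975 × 5.28 × 0.184 = 0.94723
(3) 5.57 × 1 × 0.19 = 1.05830
(4) 1.03 × 1.02 × 0.965 = 1.01383
Highest is cycle (1) at 1.1470 (>1, arbitrage).

1.1470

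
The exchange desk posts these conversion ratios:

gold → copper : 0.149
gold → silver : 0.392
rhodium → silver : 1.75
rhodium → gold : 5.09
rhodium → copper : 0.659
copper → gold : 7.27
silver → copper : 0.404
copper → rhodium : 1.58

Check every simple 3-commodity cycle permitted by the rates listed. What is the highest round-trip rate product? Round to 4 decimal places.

1.1983

rhodium→gold→copper→rhodium: 5.09 × 0.149 × 1.58 = 1.19829
copper→gold→silver→copper: 7.27 × 0.392 × 0.404 = 1.15134
rhodium→silver→copper→rhodium: 1.75 × 0.404 × 1.58 = 1.11706
Maximum is rhodium→gold→copper→rhodium at 1.1983; arbitrage exists.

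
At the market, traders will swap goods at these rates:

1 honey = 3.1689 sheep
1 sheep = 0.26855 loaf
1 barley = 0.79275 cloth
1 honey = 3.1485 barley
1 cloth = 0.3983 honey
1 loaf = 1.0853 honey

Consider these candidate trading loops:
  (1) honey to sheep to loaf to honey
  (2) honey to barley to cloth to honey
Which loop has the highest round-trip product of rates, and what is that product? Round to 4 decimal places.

0.9941

(1) 3.1689 × 0.26855 × 1.0853 = 0.92360
(2) 3.1485 × 0.79275 × 0.3983 = 0.99415
Highest is cycle (2) at 0.9941 (≤1, no arbitrage).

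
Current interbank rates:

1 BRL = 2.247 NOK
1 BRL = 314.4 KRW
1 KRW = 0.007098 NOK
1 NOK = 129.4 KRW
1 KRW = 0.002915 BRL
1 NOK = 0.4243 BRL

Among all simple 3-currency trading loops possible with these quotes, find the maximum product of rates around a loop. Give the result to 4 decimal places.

BRL→KRW→NOK→BRL: 314.4 × 0.007098 × 0.4243 = 0.94687
BRL→NOK→KRW→BRL: 2.247 × 129.4 × 0.002915 = 0.84757
Maximum is BRL→KRW→NOK→BRL at 0.9469; no arbitrage — every cycle loses value.

0.9469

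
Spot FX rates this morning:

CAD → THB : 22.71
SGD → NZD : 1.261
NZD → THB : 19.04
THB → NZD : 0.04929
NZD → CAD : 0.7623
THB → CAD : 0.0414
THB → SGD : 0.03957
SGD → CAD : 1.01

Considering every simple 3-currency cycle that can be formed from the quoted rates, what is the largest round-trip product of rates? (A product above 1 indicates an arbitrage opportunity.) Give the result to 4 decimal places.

0.9501

THB→SGD→NZD→THB: 0.03957 × 1.261 × 19.04 = 0.95005
THB→SGD→CAD→THB: 0.03957 × 1.01 × 22.71 = 0.90762
THB→NZD→CAD→THB: 0.04929 × 0.7623 × 22.71 = 0.85330
Maximum is THB→SGD→NZD→THB at 0.9501; no arbitrage — every cycle loses value.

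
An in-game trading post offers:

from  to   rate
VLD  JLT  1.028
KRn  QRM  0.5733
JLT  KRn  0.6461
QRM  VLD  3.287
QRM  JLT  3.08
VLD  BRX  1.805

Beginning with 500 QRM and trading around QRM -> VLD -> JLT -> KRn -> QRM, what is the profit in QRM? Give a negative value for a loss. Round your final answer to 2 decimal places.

125.81

500 QRM × 3.287 = 1643.5 VLD
1643.5 VLD × 1.028 = 1689.518 JLT
1689.518 JLT × 0.6461 = 1091.5975798 KRn
1091.5975798 KRn × 0.5733 = 625.81289249934 QRM
Net change: 625.81289249934 − 500 = 125.81289249934 QRM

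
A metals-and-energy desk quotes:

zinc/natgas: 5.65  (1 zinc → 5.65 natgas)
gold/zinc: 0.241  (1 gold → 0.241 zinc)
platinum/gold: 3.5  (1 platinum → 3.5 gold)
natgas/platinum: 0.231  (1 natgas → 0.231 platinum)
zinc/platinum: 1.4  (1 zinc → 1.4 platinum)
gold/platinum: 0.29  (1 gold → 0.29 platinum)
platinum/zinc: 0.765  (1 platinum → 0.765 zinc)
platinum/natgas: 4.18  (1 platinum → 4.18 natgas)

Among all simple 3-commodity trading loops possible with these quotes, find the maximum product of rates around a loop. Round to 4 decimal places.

platinum→gold→zinc→platinum: 3.5 × 0.241 × 1.4 = 1.18090
platinum→zinc→natgas→platinum: 0.765 × 5.65 × 0.231 = 0.99844
Maximum is platinum→gold→zinc→platinum at 1.1809; arbitrage exists.

1.1809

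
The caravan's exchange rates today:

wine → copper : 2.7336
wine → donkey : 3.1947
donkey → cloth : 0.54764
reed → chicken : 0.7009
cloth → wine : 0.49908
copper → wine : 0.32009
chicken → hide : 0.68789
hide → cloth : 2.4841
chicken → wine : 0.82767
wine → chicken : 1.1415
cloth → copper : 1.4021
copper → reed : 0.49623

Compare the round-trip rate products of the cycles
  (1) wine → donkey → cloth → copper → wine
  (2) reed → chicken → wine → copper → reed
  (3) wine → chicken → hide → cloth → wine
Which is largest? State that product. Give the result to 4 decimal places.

0.9735

(1) 3.1947 × 0.54764 × 1.4021 × 0.32009 = 0.78519
(2) 0.7009 × 0.82767 × 2.7336 × 0.49623 = 0.78692
(3) 1.1415 × 0.68789 × 2.4841 × 0.49908 = 0.97350
Highest is cycle (3) at 0.9735 (≤1, no arbitrage).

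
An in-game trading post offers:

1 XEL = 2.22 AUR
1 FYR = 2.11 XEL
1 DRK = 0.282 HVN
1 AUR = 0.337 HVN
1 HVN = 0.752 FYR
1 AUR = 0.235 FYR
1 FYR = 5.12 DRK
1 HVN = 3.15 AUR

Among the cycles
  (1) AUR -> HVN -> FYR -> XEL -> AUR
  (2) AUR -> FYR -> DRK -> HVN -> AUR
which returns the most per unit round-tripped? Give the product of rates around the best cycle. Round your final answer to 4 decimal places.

(1) 0.337 × 0.752 × 2.11 × 2.22 = 1.18709
(2) 0.235 × 5.12 × 0.282 × 3.15 = 1.06880
Highest is cycle (1) at 1.1871 (>1, arbitrage).

1.1871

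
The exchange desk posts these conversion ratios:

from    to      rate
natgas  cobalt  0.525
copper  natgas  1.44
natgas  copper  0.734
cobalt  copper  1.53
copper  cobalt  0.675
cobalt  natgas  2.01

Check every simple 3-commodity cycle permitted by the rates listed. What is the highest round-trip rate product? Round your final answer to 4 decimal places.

1.1567

copper→natgas→cobalt→copper: 1.44 × 0.525 × 1.53 = 1.15668
copper→cobalt→natgas→copper: 0.675 × 2.01 × 0.734 = 0.99585
Maximum is copper→natgas→cobalt→copper at 1.1567; arbitrage exists.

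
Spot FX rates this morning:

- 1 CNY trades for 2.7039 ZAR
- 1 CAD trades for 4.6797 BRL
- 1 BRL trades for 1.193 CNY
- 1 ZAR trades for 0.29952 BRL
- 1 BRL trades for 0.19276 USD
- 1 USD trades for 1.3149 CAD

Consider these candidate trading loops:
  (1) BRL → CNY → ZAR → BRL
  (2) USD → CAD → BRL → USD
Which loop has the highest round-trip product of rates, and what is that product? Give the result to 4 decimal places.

1.1861

(1) 1.193 × 2.7039 × 0.29952 = 0.96618
(2) 1.3149 × 4.6797 × 0.19276 = 1.18612
Highest is cycle (2) at 1.1861 (>1, arbitrage).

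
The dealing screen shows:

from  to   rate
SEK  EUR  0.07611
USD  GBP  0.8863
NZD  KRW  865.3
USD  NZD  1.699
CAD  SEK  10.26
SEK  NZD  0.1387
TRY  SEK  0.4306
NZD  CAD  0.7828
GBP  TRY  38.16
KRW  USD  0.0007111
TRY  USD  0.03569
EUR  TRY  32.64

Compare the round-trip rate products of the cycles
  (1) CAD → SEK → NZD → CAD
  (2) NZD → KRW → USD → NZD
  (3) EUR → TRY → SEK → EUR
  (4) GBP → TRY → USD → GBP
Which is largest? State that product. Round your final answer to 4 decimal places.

1.2071

(1) 10.26 × 0.1387 × 0.7828 = 1.11397
(2) 865.3 × 0.0007111 × 1.699 = 1.04542
(3) 32.64 × 0.4306 × 0.07611 = 1.06971
(4) 38.16 × 0.03569 × 0.8863 = 1.20708
Highest is cycle (4) at 1.2071 (>1, arbitrage).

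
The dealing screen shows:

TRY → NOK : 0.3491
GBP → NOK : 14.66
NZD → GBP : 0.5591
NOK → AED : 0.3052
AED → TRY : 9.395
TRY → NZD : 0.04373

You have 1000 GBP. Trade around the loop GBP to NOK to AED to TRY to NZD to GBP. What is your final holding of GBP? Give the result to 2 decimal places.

1000 GBP × 14.66 = 14660 NOK
14660 NOK × 0.3052 = 4474.232 AED
4474.232 AED × 9.395 = 42035.40964 TRY
42035.40964 TRY × 0.04373 = 1838.2084635572 NZD
1838.2084635572 NZD × 0.5591 = 1027.74235197483052 GBP

1027.74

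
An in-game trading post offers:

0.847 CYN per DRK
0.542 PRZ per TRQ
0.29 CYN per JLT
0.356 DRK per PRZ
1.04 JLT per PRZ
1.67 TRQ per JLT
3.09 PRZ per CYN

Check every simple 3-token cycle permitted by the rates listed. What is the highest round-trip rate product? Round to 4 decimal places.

PRZ→JLT→TRQ→PRZ: 1.04 × 1.67 × 0.542 = 0.94135
PRZ→JLT→CYN→PRZ: 1.04 × 0.29 × 3.09 = 0.93194
PRZ→DRK→CYN→PRZ: 0.356 × 0.847 × 3.09 = 0.93173
Maximum is PRZ→JLT→TRQ→PRZ at 0.9413; no arbitrage — every cycle loses value.

0.9413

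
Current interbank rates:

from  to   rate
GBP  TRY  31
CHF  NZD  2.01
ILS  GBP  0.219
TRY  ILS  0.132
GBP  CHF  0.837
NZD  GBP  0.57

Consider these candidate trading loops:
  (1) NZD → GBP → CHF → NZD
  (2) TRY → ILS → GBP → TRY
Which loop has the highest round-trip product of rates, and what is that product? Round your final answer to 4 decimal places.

(1) 0.57 × 0.837 × 2.01 = 0.95895
(2) 0.132 × 0.219 × 31 = 0.89615
Highest is cycle (1) at 0.9590 (≤1, no arbitrage).

0.9590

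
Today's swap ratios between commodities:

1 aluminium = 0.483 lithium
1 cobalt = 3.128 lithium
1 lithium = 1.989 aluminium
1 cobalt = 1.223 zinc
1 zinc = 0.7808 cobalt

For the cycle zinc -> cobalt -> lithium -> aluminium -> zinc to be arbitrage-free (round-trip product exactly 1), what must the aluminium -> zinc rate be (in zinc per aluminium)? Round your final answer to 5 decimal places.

Known legs of the cycle: 0.7808 × 3.128 × 1.989 = 4.8578190336
For no arbitrage the full-cycle product must be 1, so the missing rate is 1 / 4.8578190336 ≈ 0.2058537.

0.20585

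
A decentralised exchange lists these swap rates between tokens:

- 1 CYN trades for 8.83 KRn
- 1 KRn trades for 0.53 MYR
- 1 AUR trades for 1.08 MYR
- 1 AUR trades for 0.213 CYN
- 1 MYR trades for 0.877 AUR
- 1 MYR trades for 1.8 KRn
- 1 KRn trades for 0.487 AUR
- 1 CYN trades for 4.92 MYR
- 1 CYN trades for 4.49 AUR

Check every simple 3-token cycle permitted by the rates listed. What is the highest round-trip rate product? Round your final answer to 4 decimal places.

0.9467

MYR→KRn→AUR→MYR: 1.8 × 0.487 × 1.08 = 0.94673
MYR→AUR→CYN→MYR: 0.877 × 0.213 × 4.92 = 0.91906
KRn→AUR→CYN→KRn: 0.487 × 0.213 × 8.83 = 0.91594
Maximum is MYR→KRn→AUR→MYR at 0.9467; no arbitrage — every cycle loses value.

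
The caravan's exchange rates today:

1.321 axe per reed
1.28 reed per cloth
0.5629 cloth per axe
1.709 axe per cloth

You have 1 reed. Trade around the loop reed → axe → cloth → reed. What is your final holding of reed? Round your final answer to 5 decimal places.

1 reed × 1.321 = 1.321 axe
1.321 axe × 0.5629 = 0.7435909 cloth
0.7435909 cloth × 1.28 = 0.951796352 reed

0.95180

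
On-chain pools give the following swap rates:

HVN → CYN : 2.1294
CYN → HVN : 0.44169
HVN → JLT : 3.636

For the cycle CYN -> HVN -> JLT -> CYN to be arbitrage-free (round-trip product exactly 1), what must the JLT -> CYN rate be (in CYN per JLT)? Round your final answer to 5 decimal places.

0.62267

Known legs of the cycle: 0.44169 × 3.636 = 1.60598484
For no arbitrage the full-cycle product must be 1, so the missing rate is 1 / 1.60598484 ≈ 0.6226709.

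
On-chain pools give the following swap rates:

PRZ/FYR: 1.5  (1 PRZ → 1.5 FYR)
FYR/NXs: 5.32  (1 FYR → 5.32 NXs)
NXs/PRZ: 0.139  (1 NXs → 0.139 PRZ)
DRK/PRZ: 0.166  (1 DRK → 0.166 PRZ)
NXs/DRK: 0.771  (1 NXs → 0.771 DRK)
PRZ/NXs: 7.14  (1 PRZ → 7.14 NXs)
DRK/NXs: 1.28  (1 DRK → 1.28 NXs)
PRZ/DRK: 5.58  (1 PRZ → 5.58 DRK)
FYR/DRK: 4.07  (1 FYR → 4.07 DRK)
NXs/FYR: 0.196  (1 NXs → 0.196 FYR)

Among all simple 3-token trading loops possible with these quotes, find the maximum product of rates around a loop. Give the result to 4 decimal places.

FYR→NXs→PRZ→FYR: 5.32 × 0.139 × 1.5 = 1.10922
FYR→DRK→NXs→FYR: 4.07 × 1.28 × 0.196 = 1.02108
FYR→DRK→PRZ→FYR: 4.07 × 0.166 × 1.5 = 1.01343
PRZ→DRK→NXs→PRZ: 5.58 × 1.28 × 0.139 = 0.99279
PRZ→NXs→DRK→PRZ: 7.14 × 0.771 × 0.166 = 0.91382
Maximum is FYR→NXs→PRZ→FYR at 1.1092; arbitrage exists.

1.1092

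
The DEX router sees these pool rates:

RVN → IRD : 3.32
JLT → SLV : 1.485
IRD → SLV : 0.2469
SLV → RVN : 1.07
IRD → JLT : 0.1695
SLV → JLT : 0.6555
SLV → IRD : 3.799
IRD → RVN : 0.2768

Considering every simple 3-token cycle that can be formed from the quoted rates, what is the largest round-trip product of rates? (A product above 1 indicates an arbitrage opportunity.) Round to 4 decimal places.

JLT→SLV→IRD→JLT: 1.485 × 3.799 × 0.1695 = 0.95624
RVN→IRD→SLV→RVN: 3.32 × 0.2469 × 1.07 = 0.87709
Maximum is JLT→SLV→IRD→JLT at 0.9562; no arbitrage — every cycle loses value.

0.9562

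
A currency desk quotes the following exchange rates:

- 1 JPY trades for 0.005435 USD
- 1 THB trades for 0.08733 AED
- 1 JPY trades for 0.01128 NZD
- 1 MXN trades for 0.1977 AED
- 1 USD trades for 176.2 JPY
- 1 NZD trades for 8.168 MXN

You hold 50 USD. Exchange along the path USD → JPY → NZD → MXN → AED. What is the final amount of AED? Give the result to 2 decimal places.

50 USD × 176.2 = 8810 JPY
8810 JPY × 0.01128 = 99.3768 NZD
99.3768 NZD × 8.168 = 811.7097024 MXN
811.7097024 MXN × 0.1977 = 160.47500816448 AED

160.48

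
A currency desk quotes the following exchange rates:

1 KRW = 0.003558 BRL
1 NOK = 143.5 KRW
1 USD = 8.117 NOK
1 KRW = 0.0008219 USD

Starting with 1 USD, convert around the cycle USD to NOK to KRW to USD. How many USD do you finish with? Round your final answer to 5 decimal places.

0.95734

1 USD × 8.117 = 8.117 NOK
8.117 NOK × 143.5 = 1164.7895 KRW
1164.7895 KRW × 0.0008219 = 0.95734049005 USD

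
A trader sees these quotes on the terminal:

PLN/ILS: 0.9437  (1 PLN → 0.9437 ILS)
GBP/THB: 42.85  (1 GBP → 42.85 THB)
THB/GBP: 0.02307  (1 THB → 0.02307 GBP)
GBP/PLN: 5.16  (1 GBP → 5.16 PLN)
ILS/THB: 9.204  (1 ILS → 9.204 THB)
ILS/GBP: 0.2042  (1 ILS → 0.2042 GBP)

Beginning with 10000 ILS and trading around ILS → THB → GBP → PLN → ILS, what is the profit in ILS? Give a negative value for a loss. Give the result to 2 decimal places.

10000 ILS × 9.204 = 92040 THB
92040 THB × 0.02307 = 2123.3628 GBP
2123.3628 GBP × 5.16 = 10956.552048 PLN
10956.552048 PLN × 0.9437 = 10339.6981676976 ILS
Net change: 10339.6981676976 − 10000 = 339.6981676976 ILS

339.70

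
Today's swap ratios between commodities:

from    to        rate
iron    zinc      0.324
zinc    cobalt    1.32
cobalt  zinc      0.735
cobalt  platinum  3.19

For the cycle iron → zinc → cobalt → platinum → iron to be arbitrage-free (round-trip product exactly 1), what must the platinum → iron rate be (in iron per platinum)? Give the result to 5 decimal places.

Known legs of the cycle: 0.324 × 1.32 × 3.19 = 1.3642992
For no arbitrage the full-cycle product must be 1, so the missing rate is 1 / 1.3642992 ≈ 0.7329770.

0.73298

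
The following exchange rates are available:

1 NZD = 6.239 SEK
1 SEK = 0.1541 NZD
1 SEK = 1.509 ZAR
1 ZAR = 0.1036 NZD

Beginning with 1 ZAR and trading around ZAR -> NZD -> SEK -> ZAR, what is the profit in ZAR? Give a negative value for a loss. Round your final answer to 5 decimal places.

1 ZAR × 0.1036 = 0.1036 NZD
0.1036 NZD × 6.239 = 0.6463604 SEK
0.6463604 SEK × 1.509 = 0.9753578436 ZAR
Net change: 0.9753578436 − 1 = -0.0246421564 ZAR

-0.02464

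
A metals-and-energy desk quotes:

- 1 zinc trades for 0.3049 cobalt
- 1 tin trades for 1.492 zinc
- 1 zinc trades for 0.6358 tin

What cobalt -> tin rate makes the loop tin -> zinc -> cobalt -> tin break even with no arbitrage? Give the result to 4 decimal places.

2.1982

Known legs of the cycle: 1.492 × 0.3049 = 0.4549108
For no arbitrage the full-cycle product must be 1, so the missing rate is 1 / 0.4549108 ≈ 2.198233.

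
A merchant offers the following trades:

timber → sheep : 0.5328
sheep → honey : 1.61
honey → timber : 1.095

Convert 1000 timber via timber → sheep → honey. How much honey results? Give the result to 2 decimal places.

857.81

1000 timber × 0.5328 = 532.8 sheep
532.8 sheep × 1.61 = 857.808 honey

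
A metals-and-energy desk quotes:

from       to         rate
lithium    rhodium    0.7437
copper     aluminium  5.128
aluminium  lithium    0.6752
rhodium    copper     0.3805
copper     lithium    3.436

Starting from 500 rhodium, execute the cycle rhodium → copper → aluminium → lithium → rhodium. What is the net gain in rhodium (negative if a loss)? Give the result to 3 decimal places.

-10.105

500 rhodium × 0.3805 = 190.25 copper
190.25 copper × 5.128 = 975.602 aluminium
975.602 aluminium × 0.6752 = 658.7264704 lithium
658.7264704 lithium × 0.7437 = 489.89487603648 rhodium
Net change: 489.89487603648 − 500 = -10.10512396352 rhodium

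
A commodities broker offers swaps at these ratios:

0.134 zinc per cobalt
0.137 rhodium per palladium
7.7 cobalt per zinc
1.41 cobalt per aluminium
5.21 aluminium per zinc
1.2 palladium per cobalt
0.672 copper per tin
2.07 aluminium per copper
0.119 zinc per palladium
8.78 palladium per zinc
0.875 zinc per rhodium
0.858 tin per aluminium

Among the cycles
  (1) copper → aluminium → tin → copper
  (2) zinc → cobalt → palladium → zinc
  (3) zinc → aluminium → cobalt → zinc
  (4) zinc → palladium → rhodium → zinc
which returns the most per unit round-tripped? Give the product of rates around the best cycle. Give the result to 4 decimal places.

(1) 2.07 × 0.858 × 0.672 = 1.19351
(2) 7.7 × 1.2 × 0.119 = 1.09956
(3) 5.21 × 1.41 × 0.134 = 0.98438
(4) 8.78 × 0.137 × 0.875 = 1.05250
Highest is cycle (1) at 1.1935 (>1, arbitrage).

1.1935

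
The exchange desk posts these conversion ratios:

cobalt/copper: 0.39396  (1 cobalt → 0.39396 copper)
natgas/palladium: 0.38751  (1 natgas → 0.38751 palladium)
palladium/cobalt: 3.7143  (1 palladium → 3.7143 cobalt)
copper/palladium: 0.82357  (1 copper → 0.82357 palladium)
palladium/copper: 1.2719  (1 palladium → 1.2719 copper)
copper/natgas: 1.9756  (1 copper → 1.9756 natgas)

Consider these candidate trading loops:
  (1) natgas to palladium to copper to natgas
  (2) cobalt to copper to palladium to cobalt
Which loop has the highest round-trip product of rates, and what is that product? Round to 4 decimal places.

(1) 0.38751 × 1.2719 × 1.9756 = 0.97372
(2) 0.39396 × 0.82357 × 3.7143 = 1.20512
Highest is cycle (2) at 1.2051 (>1, arbitrage).

1.2051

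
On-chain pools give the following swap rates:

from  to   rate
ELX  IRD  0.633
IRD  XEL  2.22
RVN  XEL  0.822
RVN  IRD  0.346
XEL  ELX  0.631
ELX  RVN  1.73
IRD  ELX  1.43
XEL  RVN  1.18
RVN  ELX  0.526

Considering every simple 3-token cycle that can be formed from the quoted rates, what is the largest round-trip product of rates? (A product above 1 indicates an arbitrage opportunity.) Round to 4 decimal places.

RVN→IRD→XEL→RVN: 0.346 × 2.22 × 1.18 = 0.90638
ELX→RVN→XEL→ELX: 1.73 × 0.822 × 0.631 = 0.89732
ELX→IRD→XEL→ELX: 0.633 × 2.22 × 0.631 = 0.88672
ELX→RVN→IRD→ELX: 1.73 × 0.346 × 1.43 = 0.85597
Maximum is RVN→IRD→XEL→RVN at 0.9064; no arbitrage — every cycle loses value.

0.9064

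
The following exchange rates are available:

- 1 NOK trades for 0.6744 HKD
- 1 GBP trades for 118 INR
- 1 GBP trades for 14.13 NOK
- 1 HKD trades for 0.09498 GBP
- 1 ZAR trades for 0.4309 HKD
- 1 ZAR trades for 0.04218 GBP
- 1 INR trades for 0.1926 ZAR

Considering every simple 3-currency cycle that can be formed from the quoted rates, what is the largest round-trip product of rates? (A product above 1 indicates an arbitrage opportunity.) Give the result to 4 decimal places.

0.9586

INR→ZAR→GBP→INR: 0.1926 × 0.04218 × 118 = 0.95862
GBP→NOK→HKD→GBP: 14.13 × 0.6744 × 0.09498 = 0.90509
Maximum is INR→ZAR→GBP→INR at 0.9586; no arbitrage — every cycle loses value.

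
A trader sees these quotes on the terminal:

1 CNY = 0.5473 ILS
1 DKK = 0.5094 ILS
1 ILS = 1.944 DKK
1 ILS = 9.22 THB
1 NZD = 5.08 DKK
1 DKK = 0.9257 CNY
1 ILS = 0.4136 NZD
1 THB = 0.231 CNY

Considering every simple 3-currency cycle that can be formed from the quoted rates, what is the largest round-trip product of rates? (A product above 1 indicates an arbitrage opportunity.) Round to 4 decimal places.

ILS→THB→CNY→ILS: 9.22 × 0.231 × 0.5473 = 1.16565
ILS→NZD→DKK→ILS: 0.4136 × 5.08 × 0.5094 = 1.07029
ILS→DKK→CNY→ILS: 1.944 × 0.9257 × 0.5473 = 0.98490
Maximum is ILS→THB→CNY→ILS at 1.1657; arbitrage exists.

1.1657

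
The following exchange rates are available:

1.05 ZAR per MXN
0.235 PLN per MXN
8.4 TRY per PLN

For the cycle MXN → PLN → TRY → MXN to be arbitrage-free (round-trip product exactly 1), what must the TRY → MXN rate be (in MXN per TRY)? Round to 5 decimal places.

Known legs of the cycle: 0.235 × 8.4 = 1.974
For no arbitrage the full-cycle product must be 1, so the missing rate is 1 / 1.974 ≈ 0.5065856.

0.50659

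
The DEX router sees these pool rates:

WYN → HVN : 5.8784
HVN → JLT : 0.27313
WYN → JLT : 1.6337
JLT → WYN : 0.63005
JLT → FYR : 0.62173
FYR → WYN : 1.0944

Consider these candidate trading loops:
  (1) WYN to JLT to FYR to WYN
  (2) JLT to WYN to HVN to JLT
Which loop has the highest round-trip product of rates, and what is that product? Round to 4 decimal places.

(1) 1.6337 × 0.62173 × 1.0944 = 1.11160
(2) 0.63005 × 5.8784 × 0.27313 = 1.01159
Highest is cycle (1) at 1.1116 (>1, arbitrage).

1.1116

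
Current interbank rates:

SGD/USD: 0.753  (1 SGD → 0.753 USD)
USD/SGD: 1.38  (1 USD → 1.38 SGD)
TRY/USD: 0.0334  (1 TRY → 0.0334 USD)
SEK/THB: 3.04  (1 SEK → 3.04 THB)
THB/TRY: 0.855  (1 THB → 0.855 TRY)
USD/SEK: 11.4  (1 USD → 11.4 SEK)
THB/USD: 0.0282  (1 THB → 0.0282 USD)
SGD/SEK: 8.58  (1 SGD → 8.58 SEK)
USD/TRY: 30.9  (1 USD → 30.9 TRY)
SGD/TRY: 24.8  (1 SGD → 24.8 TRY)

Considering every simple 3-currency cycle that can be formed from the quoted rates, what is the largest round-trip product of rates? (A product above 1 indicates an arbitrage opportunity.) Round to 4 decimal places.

TRY→USD→SGD→TRY: 0.0334 × 1.38 × 24.8 = 1.14308
THB→USD→SEK→THB: 0.0282 × 11.4 × 3.04 = 0.97730
Maximum is TRY→USD→SGD→TRY at 1.1431; arbitrage exists.

1.1431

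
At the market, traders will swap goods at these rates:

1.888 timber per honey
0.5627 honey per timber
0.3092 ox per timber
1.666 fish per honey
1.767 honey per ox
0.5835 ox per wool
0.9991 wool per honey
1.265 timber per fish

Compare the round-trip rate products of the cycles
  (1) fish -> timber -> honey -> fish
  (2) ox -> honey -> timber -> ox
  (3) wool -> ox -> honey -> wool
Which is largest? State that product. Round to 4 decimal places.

1.1859

(1) 1.265 × 0.5627 × 1.666 = 1.18588
(2) 1.767 × 1.888 × 0.3092 = 1.03152
(3) 0.5835 × 1.767 × 0.9991 = 1.03012
Highest is cycle (1) at 1.1859 (>1, arbitrage).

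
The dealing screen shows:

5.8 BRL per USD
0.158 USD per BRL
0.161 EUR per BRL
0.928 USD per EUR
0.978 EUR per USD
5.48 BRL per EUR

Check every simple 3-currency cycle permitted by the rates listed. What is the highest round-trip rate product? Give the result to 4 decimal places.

0.8666

EUR→USD→BRL→EUR: 0.928 × 5.8 × 0.161 = 0.86657
EUR→BRL→USD→EUR: 5.48 × 0.158 × 0.978 = 0.84679
Maximum is EUR→USD→BRL→EUR at 0.8666; no arbitrage — every cycle loses value.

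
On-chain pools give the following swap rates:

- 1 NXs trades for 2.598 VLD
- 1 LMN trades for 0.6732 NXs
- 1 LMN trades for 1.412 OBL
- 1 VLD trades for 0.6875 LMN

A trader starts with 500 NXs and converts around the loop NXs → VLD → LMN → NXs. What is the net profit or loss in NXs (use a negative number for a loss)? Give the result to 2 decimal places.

101.21

500 NXs × 2.598 = 1299 VLD
1299 VLD × 0.6875 = 893.0625 LMN
893.0625 LMN × 0.6732 = 601.209675 NXs
Net change: 601.209675 − 500 = 101.209675 NXs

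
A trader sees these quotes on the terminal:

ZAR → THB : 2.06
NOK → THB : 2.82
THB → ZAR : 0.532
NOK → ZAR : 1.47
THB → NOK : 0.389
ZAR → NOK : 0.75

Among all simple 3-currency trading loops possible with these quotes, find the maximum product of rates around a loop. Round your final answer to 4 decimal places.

1.1780

THB→NOK→ZAR→THB: 0.389 × 1.47 × 2.06 = 1.17797
THB→ZAR→NOK→THB: 0.532 × 0.75 × 2.82 = 1.12518
Maximum is THB→NOK→ZAR→THB at 1.1780; arbitrage exists.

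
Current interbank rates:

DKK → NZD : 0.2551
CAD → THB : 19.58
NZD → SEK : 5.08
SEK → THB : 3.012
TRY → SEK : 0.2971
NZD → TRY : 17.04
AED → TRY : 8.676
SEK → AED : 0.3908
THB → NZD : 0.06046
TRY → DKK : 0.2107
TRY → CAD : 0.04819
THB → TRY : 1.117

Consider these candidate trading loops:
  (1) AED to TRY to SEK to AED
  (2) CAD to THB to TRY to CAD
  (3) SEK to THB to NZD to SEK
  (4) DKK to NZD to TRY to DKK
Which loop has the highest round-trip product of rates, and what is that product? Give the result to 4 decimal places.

1.0540

(1) 8.676 × 0.2971 × 0.3908 = 1.00734
(2) 19.58 × 1.117 × 0.04819 = 1.05396
(3) 3.012 × 0.06046 × 5.08 = 0.92510
(4) 0.2551 × 17.04 × 0.2107 = 0.91589
Highest is cycle (2) at 1.0540 (>1, arbitrage).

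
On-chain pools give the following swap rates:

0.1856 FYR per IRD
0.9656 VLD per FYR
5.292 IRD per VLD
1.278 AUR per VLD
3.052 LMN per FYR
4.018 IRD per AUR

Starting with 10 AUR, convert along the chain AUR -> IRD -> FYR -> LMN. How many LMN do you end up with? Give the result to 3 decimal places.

22.760

10 AUR × 4.018 = 40.18 IRD
40.18 IRD × 0.1856 = 7.457408 FYR
7.457408 FYR × 3.052 = 22.760009216 LMN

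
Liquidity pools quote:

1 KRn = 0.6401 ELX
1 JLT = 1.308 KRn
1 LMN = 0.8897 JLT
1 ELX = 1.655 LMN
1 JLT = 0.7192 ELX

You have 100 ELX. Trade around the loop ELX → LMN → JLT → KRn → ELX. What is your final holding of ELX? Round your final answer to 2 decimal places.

123.28

100 ELX × 1.655 = 165.5 LMN
165.5 LMN × 0.8897 = 147.24535 JLT
147.24535 JLT × 1.308 = 192.5969178 KRn
192.5969178 KRn × 0.6401 = 123.28128708378 ELX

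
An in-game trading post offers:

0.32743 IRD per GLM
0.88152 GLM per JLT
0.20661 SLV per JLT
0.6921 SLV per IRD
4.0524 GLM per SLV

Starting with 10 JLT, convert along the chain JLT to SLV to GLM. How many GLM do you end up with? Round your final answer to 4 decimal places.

8.3727

10 JLT × 0.20661 = 2.0661 SLV
2.0661 SLV × 4.0524 = 8.37266364 GLM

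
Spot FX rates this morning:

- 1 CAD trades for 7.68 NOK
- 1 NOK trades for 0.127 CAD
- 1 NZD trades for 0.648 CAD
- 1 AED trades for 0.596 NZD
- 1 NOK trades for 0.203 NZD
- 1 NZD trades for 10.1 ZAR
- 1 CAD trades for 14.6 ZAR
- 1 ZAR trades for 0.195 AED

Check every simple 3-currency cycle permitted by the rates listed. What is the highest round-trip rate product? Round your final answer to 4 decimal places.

1.1738

NZD→ZAR→AED→NZD: 10.1 × 0.195 × 0.596 = 1.17382
NZD→CAD→NOK→NZD: 0.648 × 7.68 × 0.203 = 1.01026
Maximum is NZD→ZAR→AED→NZD at 1.1738; arbitrage exists.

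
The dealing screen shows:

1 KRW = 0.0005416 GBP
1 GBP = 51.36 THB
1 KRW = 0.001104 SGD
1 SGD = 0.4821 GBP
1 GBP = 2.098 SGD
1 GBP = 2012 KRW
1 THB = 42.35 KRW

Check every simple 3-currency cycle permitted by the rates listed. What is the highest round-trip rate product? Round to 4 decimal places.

1.1780

GBP→THB→KRW→GBP: 51.36 × 42.35 × 0.0005416 = 1.17803
SGD→GBP→KRW→SGD: 0.4821 × 2012 × 0.001104 = 1.07086
Maximum is GBP→THB→KRW→GBP at 1.1780; arbitrage exists.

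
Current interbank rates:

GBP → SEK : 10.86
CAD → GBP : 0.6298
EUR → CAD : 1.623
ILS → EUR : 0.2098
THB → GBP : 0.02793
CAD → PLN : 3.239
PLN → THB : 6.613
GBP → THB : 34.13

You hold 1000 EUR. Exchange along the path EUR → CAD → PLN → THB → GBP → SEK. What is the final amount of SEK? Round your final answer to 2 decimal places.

10544.57

1000 EUR × 1.623 = 1623 CAD
1623 CAD × 3.239 = 5256.897 PLN
5256.897 PLN × 6.613 = 34763.859861 THB
34763.859861 THB × 0.02793 = 970.95460591773 GBP
970.95460591773 GBP × 10.86 = 10544.5670202665478 SEK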